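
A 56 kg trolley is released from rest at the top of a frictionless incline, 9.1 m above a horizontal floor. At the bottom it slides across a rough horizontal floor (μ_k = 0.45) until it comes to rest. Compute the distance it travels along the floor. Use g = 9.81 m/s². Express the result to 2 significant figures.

d = 20 m

Energy at the top = energy at the end + work done against friction:
At rest all PE has been dissipated by friction: mgh = μ_k m g d
d = h/μ_k = 9.1/0.45 = 20.22 m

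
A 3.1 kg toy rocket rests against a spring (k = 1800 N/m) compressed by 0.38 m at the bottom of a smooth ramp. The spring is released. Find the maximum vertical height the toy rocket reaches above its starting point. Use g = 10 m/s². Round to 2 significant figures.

All spring PE becomes gravitational PE at the highest point: ½kx² = mgh
h = kx²/(2mg) = (1800)(0.38)²/(2 × 3.1 × 10) = 4.192 m

h = 4.2 m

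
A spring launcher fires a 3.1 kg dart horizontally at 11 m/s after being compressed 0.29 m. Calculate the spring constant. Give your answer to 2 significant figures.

k = 4500 N/m

Energy stored in the spring equals the launch KE: ½kx² = ½mv²
k = mv²/x² = (3.1)(11)²/(0.29)² = 4460 N/m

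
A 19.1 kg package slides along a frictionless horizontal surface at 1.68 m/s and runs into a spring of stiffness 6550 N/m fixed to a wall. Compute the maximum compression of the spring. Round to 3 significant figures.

At max compression the package is momentarily at rest: ½mv² = ½kx²
x = v√(m/k) = 1.68 × √(19.1/6550) = 0.09072 m

x = 0.0907 m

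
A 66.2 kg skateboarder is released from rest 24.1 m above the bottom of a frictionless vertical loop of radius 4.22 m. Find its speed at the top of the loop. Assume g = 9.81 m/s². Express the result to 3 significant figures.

Energy conservation: mgh = ½mv_top² + mg(2r)
v_top² = 2g(h − 2r) = 2(9.81)(24.1 − 8.440) = 307.2
v_top = 17.53 m/s

v = 17.5 m/s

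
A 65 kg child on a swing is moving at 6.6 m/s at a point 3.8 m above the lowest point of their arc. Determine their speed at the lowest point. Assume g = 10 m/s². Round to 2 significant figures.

Mechanical energy is conserved (no friction): ½mv₀² + mgh = ½mv²
v² = v₀² + 2gh = (6.6)² + 2(10)(3.8) = 119.56
v = √119.56 = 10.93 m/s

v = 11 m/s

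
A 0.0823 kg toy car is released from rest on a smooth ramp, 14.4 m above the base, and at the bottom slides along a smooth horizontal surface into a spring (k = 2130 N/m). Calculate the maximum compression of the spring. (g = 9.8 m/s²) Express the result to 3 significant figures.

x = 0.104 m

Gravitational PE at the top equals spring PE at max compression: mgh = ½kx²
x = √(2mgh/k) = √(2 × 0.0823 × 9.8 × 14.4 / 2130) = 0.1044 m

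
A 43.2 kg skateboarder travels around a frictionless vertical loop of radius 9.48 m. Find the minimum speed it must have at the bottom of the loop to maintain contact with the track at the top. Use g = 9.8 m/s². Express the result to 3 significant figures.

v = 21.6 m/s

At the top: mg = mv_top²/r ⇒ v_top² = gr = 92.90 m²/s²
Energy from bottom to top (height 2r): ½mv_bot² = ½mv_top² + mg(2r)
v_bot² = gr + 4gr = 5gr = 464.5
v_bot = √(5gr) = 21.55 m/s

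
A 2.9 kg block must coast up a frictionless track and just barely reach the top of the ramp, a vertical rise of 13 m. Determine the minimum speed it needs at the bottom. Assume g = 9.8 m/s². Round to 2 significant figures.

v = 16 m/s

At the top it is momentarily at rest, so all KE converts to PE: ½mv² = mgh
v = √(2gh) = √(2 × 9.8 × 13) = 15.96 m/s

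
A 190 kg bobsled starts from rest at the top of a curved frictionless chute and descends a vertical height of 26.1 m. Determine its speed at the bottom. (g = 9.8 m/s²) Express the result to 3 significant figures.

Energy conservation between the two points: mgh = ½mv²
v = √(2gh) = √(2 × 9.8 × 26.1) = √511.56 = 22.62 m/s

v = 22.6 m/s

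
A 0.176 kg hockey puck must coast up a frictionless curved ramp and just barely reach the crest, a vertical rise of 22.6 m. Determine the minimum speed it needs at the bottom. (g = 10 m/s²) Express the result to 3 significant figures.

At the top it is momentarily at rest, so all KE converts to PE: ½mv² = mgh
v = √(2gh) = √(2 × 10 × 22.6) = 21.26 m/s

v = 21.3 m/s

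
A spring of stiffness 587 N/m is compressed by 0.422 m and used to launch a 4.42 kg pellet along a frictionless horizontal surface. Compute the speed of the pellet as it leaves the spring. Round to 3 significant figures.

v = 4.86 m/s

Spring PE converts entirely to kinetic energy: ½kx² = ½mv²
v = x√(k/m) = 0.422 × √(587/4.42) = 4.863 m/s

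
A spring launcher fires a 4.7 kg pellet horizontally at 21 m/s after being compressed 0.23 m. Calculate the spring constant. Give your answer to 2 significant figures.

½kx² = ½mv²
k = mv²/x² = (4.7)(21)²/(0.23)² = 39181 N/m

k = 39000 N/m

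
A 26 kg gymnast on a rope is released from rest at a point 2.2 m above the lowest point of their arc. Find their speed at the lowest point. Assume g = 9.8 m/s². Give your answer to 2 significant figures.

v = 6.6 m/s

Mechanical energy is conserved (no friction): mgh = ½mv²
The mass cancels from both sides.
v = √(2gh) = √(2 × 9.8 × 2.2) = √43.120 = 6.567 m/s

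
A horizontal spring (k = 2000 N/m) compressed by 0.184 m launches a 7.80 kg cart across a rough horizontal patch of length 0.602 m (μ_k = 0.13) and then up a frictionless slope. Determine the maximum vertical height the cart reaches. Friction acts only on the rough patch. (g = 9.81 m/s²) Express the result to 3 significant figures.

h = 0.364 m

Spring energy: E₀ = ½kx² = ½(2000)(0.184)² = 33.856 J
Friction: W_f = μ_k mg d = (0.13)(7.80)(9.81)(0.602) = 5.988 J
Energy at base of ramp: E = 33.856 − 5.988 = 27.868 J
At max height all remaining energy is PE: mgh = E ⇒ h = E/(mg) = 27.868/(7.80 × 9.81) = 0.3642 m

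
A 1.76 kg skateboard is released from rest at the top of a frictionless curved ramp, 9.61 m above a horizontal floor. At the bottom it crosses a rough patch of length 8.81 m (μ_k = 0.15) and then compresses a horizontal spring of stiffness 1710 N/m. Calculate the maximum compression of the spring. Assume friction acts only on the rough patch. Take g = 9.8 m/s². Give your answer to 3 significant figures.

Initial energy: E₁ = mgh = (1.76)(9.8)(9.61) = 165.75 J
Friction removes W_f = μ_k mg d = (0.15)(1.76)(9.8)(8.81) = 22.79 J
Energy reaching the spring: E = 165.75 − 22.79 = 142.96 J
At max compression ½kx² = E ⇒ x = √(2E/k) = √(2 × 142.96/1710) = 0.4089 m

x = 0.409 m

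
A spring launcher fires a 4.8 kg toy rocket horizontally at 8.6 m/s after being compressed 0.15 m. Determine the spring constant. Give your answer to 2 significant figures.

k = 16000 N/m

Spring PE at full compression equals KE at release: ½kx² = ½mv²
k = mv²/x² = (4.8)(8.6)²/(0.15)² = 15778 N/m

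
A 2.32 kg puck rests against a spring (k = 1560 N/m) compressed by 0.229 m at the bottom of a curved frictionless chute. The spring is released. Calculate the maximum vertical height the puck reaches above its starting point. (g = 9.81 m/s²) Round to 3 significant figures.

At maximum height the puck is at rest, so ½kx² = mgh
h = kx²/(2mg) = (1560)(0.229)²/(2 × 2.32 × 9.81) = 1.797 m

h = 1.80 m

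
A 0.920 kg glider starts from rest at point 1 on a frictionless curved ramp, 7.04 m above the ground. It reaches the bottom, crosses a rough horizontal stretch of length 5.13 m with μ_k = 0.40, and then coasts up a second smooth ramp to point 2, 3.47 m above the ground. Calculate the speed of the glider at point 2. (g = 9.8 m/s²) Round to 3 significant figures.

Energy at 1: mgh₁ = (0.920)(9.8)(7.04) = 63.473 J
Friction loss: W_f = μ_k mg d = 18.50 J
At 2: ½mv² + mgh₂ = mgh₁ − W_f
½mv² = 63.473 − 18.50 − 31.286 = 13.686 J
v = √(2 × 13.686/0.920) = 5.455 m/s

v = 5.45 m/s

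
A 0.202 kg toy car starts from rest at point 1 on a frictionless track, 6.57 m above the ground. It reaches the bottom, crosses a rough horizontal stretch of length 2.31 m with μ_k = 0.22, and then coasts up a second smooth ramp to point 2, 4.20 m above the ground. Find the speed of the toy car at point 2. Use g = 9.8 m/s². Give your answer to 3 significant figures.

v = 6.04 m/s

Energy at 1: mgh₁ = (0.202)(9.8)(6.57) = 13.006 J
Friction loss: W_f = μ_k mg d = 1.006 J
At 2: ½mv² + mgh₂ = mgh₁ − W_f
½mv² = 13.006 − 1.006 − 8.3143 = 3.6856 J
v = √(2 × 3.6856/0.202) = 6.041 m/s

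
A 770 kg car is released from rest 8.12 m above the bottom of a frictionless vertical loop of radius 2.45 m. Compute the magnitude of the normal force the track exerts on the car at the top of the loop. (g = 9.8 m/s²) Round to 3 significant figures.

N = 12300 N

Energy from release to top (height 2r): mgh = ½mv_top² + mg(2r)
v_top² = 2g(h − 2r) = 2(9.8)(8.12 − 4.900) = 63.112 m²/s²
At the top, both N and weight point toward the centre: N + mg = mv_top²/r
N = m(v_top²/r − g) = 770(63.112/2.45 − 9.8) = 12289 N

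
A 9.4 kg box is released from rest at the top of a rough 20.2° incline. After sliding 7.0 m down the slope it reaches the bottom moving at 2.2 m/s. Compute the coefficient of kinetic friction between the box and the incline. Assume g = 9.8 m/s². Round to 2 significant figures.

μ_k = 0.33

The energy dissipated by friction is the PE lost minus the KE gained:
mgL sinθ = 222.66 J; ½mv² = 22.748 J
W_f = 222.66 − 22.748 = 199.9 J
μ_k = W_f/(mg cosθ · L) = 199.9/(86.45 × 7.0) = 0.3303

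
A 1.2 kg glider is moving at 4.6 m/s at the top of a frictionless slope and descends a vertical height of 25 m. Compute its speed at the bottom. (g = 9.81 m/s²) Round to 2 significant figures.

Mechanical energy is conserved (no friction): ½mv₀² + mgh = ½mv²
The mass cancels from both sides.
v² = v₀² + 2gh = (4.6)² + 2(9.81)(25) = 511.66
v = √511.66 = 22.62 m/s

v = 23 m/s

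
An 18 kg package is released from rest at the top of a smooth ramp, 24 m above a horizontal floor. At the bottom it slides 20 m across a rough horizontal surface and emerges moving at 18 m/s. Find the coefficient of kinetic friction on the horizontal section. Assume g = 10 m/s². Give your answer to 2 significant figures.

Energy at the top = energy at the end + work done against friction:
mgh = ½mv² + μ_k m g d
mgh = 4320.0 J; ½mv² = 2916.0 J
W_f = 4320.0 − 2916.0 = 1404 J
μ_k = W_f/(mg·d) = 1404/(180.0 × 20) = 0.3900

μ_k = 0.39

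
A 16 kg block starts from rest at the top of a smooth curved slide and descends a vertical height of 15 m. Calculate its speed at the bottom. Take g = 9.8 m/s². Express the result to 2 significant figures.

v = 17 m/s

Equating total energy at the two states: mgh = ½mv²
v = √(2gh) = √(2 × 9.8 × 15) = √294.00 = 17.15 m/s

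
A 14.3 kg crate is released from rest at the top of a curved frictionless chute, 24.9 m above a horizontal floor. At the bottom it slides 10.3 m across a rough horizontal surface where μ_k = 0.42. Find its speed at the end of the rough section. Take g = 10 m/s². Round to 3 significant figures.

Energy at the top = energy at the end + work done against friction:
mgh = ½mv² + μ_k m g d
W_f = μ_k mg d = (0.42)(14.3)(10)(10.3) = 618.6 J
½mv² = mgh − W_f = 3560.7 − 618.6 = 2942.1 J
v = √(2 × 2942.1/14.3) = 20.28 m/s

v = 20.3 m/s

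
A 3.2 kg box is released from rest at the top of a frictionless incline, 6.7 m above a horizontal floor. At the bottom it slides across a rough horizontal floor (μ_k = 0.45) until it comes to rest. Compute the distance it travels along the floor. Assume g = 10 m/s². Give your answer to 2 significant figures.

d = 15 m

Energy at the top = energy at the end + work done against friction:
At rest all PE has been dissipated by friction: mgh = μ_k m g d
d = h/μ_k = 6.7/0.45 = 14.89 m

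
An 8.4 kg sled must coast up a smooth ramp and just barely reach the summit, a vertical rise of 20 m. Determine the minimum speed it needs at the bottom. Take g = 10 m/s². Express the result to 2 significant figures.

v = 20 m/s

At the top it is momentarily at rest, so all KE converts to PE: ½mv² = mgh
v = √(2gh) = √(2 × 10 × 20) = 20.00 m/s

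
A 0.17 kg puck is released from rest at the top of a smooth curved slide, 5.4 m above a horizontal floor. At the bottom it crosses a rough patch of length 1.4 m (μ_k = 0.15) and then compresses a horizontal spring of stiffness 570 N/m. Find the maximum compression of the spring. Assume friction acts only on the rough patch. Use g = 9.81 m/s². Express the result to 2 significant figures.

Initial energy: E₁ = mgh = (0.17)(9.81)(5.4) = 9.0056 J
Friction removes W_f = μ_k mg d = (0.15)(0.17)(9.81)(1.4) = 0.3502 J
Energy reaching the spring: E = 9.0056 − 0.3502 = 8.6554 J
At max compression ½kx² = E ⇒ x = √(2E/k) = √(2 × 8.6554/570) = 0.1743 m

x = 0.17 m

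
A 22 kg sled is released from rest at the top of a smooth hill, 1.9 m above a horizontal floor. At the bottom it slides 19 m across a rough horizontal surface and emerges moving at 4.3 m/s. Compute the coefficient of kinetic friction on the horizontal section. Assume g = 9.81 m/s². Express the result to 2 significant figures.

Applying the work–energy principle:
mgh = ½mv² + μ_k m g d
mgh = 410.06 J; ½mv² = 203.39 J
W_f = 410.06 − 203.39 = 206.7 J
μ_k = W_f/(mg·d) = 206.7/(215.8 × 19) = 0.05040

μ_k = 0.050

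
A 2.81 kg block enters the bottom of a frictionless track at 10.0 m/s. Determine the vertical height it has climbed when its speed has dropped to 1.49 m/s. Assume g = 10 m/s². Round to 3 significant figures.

Conservation of energy: ½mv₁² = ½mv₂² + mgh
h = (v₁² − v₂²)/(2g) = (10.0² − 1.49²)/(2 × 10) = 4.889 m

h = 4.89 m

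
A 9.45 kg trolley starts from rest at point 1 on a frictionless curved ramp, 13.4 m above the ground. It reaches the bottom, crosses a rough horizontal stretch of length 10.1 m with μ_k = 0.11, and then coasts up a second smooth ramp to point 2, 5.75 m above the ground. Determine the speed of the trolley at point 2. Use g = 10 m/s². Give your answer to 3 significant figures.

v = 11.4 m/s

Energy at 1: mgh₁ = (9.45)(10)(13.4) = 1266.3 J
Friction loss: W_f = μ_k mg d = 105.0 J
At 2: ½mv² + mgh₂ = mgh₁ − W_f
½mv² = 1266.3 − 105.0 − 543.38 = 617.94 J
v = √(2 × 617.94/9.45) = 11.44 m/s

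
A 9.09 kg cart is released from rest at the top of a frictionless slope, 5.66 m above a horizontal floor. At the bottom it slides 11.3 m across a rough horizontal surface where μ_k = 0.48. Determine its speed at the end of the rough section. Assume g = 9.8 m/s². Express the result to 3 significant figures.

Energy at the top = energy at the end + work done against friction:
mgh = ½mv² + μ_k m g d
W_f = μ_k mg d = (0.48)(9.09)(9.8)(11.3) = 483.2 J
½mv² = mgh − W_f = 504.20 − 483.2 = 21.023 J
v = √(2 × 21.023/9.09) = 2.151 m/s

v = 2.15 m/s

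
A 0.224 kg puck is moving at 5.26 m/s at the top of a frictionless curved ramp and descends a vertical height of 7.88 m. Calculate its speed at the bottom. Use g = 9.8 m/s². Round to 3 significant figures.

v = 13.5 m/s

By conservation of mechanical energy, ½mv₀² + mgh = ½mv²
v² = v₀² + 2gh = (5.26)² + 2(9.8)(7.88) = 182.12
v = √182.12 = 13.50 m/s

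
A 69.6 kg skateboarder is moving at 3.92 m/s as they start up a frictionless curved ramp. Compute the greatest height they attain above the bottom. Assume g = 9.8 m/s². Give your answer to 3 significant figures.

h = 0.784 m

Setting KE at the bottom equal to PE gained: ½mv² = mgh
h = v²/(2g) = 3.92²/(2 × 9.8) = 0.7840 m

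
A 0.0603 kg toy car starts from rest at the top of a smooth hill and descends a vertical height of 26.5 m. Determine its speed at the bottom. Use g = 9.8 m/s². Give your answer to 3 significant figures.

By conservation of mechanical energy, mgh = ½mv²
v = √(2gh) = √(2 × 9.8 × 26.5) = √519.40 = 22.79 m/s

v = 22.8 m/s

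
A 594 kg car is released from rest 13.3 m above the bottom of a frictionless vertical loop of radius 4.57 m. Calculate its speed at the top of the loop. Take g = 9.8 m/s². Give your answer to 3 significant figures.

Energy conservation: mgh = ½mv_top² + mg(2r)
v_top² = 2g(h − 2r) = 2(9.8)(13.3 − 9.140) = 81.54
v_top = 9.030 m/s

v = 9.03 m/s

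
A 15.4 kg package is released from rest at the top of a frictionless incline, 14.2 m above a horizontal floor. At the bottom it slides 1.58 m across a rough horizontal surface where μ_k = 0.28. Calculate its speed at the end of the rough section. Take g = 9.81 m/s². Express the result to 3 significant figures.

v = 16.4 m/s

Energy bookkeeping (friction removes W_f = μ_k N d):
mgh = ½mv² + μ_k m g d
W_f = μ_k mg d = (0.28)(15.4)(9.81)(1.58) = 66.84 J
½mv² = mgh − W_f = 2145.3 − 66.84 = 2078.4 J
v = √(2 × 2078.4/15.4) = 16.43 m/s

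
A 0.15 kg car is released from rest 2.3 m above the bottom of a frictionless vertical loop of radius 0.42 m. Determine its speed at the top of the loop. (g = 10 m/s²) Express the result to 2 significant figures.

v = 5.4 m/s

Energy conservation: mgh = ½mv_top² + mg(2r)
v_top² = 2g(h − 2r) = 2(10)(2.3 − 0.8400) = 29.20
v_top = 5.404 m/s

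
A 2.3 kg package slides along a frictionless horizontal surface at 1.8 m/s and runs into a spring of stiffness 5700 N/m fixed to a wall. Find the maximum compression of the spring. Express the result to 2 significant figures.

x = 0.036 m

Conservation of energy between contact and max compression: ½mv² = ½kx²
x = v√(m/k) = 1.8 × √(2.3/5700) = 0.03616 m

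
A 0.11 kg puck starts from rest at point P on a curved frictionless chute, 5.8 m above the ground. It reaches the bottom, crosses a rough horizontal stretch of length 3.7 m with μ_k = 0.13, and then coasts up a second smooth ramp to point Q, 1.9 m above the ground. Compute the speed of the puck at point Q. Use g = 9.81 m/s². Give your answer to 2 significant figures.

v = 8.2 m/s

Energy at P: mgh₁ = (0.11)(9.81)(5.8) = 6.2588 J
Friction loss: W_f = μ_k mg d = 0.5190 J
At Q: ½mv² + mgh₂ = mgh₁ − W_f
½mv² = 6.2588 − 0.5190 − 2.0503 = 3.6894 J
v = √(2 × 3.6894/0.11) = 8.190 m/s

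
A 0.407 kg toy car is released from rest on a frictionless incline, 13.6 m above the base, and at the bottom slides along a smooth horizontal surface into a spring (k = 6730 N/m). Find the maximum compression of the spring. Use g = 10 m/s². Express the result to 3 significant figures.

x = 0.128 m

Energy conservation (no friction) from release to max compression: mgh = ½kx²
x = √(2mgh/k) = √(2 × 0.407 × 10 × 13.6 / 6730) = 0.1283 m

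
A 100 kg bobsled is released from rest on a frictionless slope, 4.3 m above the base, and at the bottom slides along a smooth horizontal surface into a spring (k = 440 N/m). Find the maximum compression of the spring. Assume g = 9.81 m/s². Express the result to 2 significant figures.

x = 4.4 m

Gravitational PE at the top equals spring PE at max compression: mgh = ½kx²
x = √(2mgh/k) = √(2 × 100 × 9.81 × 4.3 / 440) = 4.379 m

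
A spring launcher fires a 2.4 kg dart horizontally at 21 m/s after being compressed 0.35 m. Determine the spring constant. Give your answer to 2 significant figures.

Energy stored in the spring equals the launch KE: ½kx² = ½mv²
k = mv²/x² = (2.4)(21)²/(0.35)² = 8640 N/m

k = 8600 N/m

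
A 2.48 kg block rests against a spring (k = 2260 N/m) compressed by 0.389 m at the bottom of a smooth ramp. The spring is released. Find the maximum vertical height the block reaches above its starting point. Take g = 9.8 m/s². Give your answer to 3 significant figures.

h = 7.04 m

At maximum height the block is at rest, so ½kx² = mgh
h = kx²/(2mg) = (2260)(0.389)²/(2 × 2.48 × 9.8) = 7.036 m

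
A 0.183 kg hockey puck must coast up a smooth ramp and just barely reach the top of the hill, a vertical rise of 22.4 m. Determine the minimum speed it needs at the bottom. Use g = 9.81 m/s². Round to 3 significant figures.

At the top it is momentarily at rest, so all KE converts to PE: ½mv² = mgh
v = √(2gh) = √(2 × 9.81 × 22.4) = 20.96 m/s

v = 21.0 m/s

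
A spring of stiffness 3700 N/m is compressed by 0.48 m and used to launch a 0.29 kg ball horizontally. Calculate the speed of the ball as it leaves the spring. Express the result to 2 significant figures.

Conservation of energy: ½kx² = ½mv²
v = x√(k/m) = 0.48 × √(3700/0.29) = 54.22 m/s

v = 54 m/s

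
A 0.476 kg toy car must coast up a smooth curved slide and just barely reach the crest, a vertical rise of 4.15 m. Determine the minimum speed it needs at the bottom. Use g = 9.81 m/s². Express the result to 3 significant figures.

At the top it is momentarily at rest, so all KE converts to PE: ½mv² = mgh
v = √(2gh) = √(2 × 9.81 × 4.15) = 9.023 m/s

v = 9.02 m/s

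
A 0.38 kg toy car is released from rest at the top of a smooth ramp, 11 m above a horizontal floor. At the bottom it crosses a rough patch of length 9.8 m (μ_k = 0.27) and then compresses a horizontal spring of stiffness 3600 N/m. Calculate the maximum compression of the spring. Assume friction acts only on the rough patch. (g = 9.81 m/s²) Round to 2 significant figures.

Initial energy: E₁ = mgh = (0.38)(9.81)(11) = 41.006 J
Friction removes W_f = μ_k mg d = (0.27)(0.38)(9.81)(9.8) = 9.864 J
Energy reaching the spring: E = 41.006 − 9.864 = 31.142 J
At max compression ½kx² = E ⇒ x = √(2E/k) = √(2 × 31.142/3600) = 0.1315 m

x = 0.13 m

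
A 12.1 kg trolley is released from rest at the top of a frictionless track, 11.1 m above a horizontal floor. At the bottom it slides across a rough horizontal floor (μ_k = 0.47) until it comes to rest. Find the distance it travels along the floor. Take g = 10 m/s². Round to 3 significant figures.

Energy bookkeeping (friction removes W_f = μ_k N d):
At rest all PE has been dissipated by friction: mgh = μ_k m g d
d = h/μ_k = 11.1/0.47 = 23.62 m

d = 23.6 m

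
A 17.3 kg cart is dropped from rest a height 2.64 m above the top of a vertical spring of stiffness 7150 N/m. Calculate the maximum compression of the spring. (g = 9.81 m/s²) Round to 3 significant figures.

x = 0.379 m

Measuring PE from the top of the relaxed spring, at max compression the cart has dropped H + x with zero KE, so:
mg(H + x) = ½kx²
½(7150)x² − (17.3)(9.81)x − (17.3)(9.81)(2.64) = 0
3575x² − 169.7x − 448.0 = 0
x = [169.7 + √(28803 + 6.4070e+06)]/(2 × 3575) = 0.3785 m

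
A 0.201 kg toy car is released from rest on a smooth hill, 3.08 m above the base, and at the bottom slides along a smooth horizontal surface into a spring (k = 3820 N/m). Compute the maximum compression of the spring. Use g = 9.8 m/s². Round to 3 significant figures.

Energy conservation (no friction) from release to max compression: mgh = ½kx²
x = √(2mgh/k) = √(2 × 0.201 × 9.8 × 3.08 / 3820) = 0.05636 m

x = 0.0564 m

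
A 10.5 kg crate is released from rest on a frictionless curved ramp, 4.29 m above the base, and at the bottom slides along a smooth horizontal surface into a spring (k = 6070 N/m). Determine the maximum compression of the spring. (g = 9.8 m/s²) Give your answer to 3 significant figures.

x = 0.381 m

Energy conservation (no friction) from release to max compression: mgh = ½kx²
x = √(2mgh/k) = √(2 × 10.5 × 9.8 × 4.29 / 6070) = 0.3814 m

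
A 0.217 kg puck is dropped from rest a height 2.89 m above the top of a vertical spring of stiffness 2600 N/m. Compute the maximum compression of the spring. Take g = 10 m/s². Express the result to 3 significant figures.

Let x be the compression. The total drop is H + x, and the puck is instantaneously at rest at max compression, so energy conservation gives:
mg(H + x) = ½kx²
½(2600)x² − (0.217)(10)x − (0.217)(10)(2.89) = 0
1300x² − 2.170x − 6.271 = 0
x = [2.170 + √(4.709 + 32611)]/(2 × 1300) = 0.07030 m

x = 0.0703 m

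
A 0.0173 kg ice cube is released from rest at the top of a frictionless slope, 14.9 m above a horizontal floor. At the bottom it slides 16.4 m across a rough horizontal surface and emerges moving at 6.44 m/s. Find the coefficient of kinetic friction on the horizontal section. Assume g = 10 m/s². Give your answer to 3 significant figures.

Energy bookkeeping (friction removes W_f = μ_k N d):
mgh = ½mv² + μ_k m g d
mgh = 2.5777 J; ½mv² = 0.35875 J
W_f = 2.5777 − 0.35875 = 2.219 J
μ_k = W_f/(mg·d) = 2.219/(0.1730 × 16.4) = 0.7821

μ_k = 0.782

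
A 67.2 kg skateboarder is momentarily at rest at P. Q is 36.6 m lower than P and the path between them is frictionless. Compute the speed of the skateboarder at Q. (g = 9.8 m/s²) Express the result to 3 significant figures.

Mechanical energy is conserved (no friction): mgh = ½mv²
v = √(2gh) = √(2 × 9.8 × 36.6) = √717.36 = 26.78 m/s

v = 26.8 m/s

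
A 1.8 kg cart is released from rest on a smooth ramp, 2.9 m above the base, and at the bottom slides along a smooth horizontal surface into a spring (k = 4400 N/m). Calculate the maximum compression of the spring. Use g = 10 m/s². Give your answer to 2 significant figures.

x = 0.15 m

At max compression the cart is momentarily at rest: mgh = ½kx²
x = √(2mgh/k) = √(2 × 1.8 × 10 × 2.9 / 4400) = 0.1540 m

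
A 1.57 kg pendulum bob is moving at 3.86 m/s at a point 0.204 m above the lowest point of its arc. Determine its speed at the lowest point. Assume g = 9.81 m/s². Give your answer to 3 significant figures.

v = 4.35 m/s

Equating total energy at the two states: ½mv₀² + mgh = ½mv²
The mass cancels from both sides.
v² = v₀² + 2gh = (3.86)² + 2(9.81)(0.204) = 18.902
v = √18.902 = 4.348 m/s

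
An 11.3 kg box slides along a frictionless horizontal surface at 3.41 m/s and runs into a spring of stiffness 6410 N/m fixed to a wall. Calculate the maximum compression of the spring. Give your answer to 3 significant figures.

Conservation of energy between contact and max compression: ½mv² = ½kx²
x = v√(m/k) = 3.41 × √(11.3/6410) = 0.1432 m

x = 0.143 m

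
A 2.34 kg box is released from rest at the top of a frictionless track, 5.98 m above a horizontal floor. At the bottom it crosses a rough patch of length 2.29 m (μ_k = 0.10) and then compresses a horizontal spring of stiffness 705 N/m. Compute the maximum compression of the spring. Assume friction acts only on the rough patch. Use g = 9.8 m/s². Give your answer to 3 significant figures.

Initial energy: E₁ = mgh = (2.34)(9.8)(5.98) = 137.13 J
Friction removes W_f = μ_k mg d = (0.10)(2.34)(9.8)(2.29) = 5.251 J
Energy reaching the spring: E = 137.13 − 5.251 = 131.88 J
At max compression ½kx² = E ⇒ x = √(2E/k) = √(2 × 131.88/705) = 0.6117 m

x = 0.612 m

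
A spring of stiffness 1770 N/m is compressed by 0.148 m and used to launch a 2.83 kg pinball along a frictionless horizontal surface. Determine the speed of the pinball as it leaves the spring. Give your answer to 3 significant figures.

v = 3.70 m/s

The pinball leaves the spring when the spring is at natural length, so ½kx² = ½mv²
v = x√(k/m) = 0.148 × √(1770/2.83) = 3.701 m/s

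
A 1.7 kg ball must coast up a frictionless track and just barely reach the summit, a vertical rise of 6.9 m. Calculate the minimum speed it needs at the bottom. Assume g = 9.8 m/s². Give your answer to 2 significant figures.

v = 12 m/s

At the top it is momentarily at rest, so all KE converts to PE: ½mv² = mgh
v = √(2gh) = √(2 × 9.8 × 6.9) = 11.63 m/s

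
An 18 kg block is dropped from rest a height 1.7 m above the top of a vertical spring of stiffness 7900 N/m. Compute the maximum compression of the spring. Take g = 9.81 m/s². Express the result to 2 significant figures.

Let x be the compression. The total drop is H + x, and the block is instantaneously at rest at max compression, so energy conservation gives:
mg(H + x) = ½kx²
½(7900)x² − (18)(9.81)x − (18)(9.81)(1.7) = 0
3950x² − 176.6x − 300.2 = 0
x = [176.6 + √(31180 + 4.7429e+06)]/(2 × 3950) = 0.2989 m

x = 0.30 m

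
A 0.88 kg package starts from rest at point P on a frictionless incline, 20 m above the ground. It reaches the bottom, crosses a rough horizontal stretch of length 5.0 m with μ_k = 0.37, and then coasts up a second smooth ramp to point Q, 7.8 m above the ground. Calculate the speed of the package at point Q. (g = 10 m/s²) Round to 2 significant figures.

Energy at P: mgh₁ = (0.88)(10)(20) = 176.00 J
Friction loss: W_f = μ_k mg d = 16.28 J
At Q: ½mv² + mgh₂ = mgh₁ − W_f
½mv² = 176.00 − 16.28 − 68.640 = 91.080 J
v = √(2 × 91.080/0.88) = 14.39 m/s

v = 14 m/s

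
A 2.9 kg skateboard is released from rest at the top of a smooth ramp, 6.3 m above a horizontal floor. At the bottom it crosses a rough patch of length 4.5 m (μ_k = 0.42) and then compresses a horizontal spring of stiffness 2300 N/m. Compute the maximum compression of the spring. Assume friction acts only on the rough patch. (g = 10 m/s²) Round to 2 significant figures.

Initial energy: E₁ = mgh = (2.9)(10)(6.3) = 182.70 J
Friction removes W_f = μ_k mg d = (0.42)(2.9)(10)(4.5) = 54.81 J
Energy reaching the spring: E = 182.70 − 54.81 = 127.89 J
At max compression ½kx² = E ⇒ x = √(2E/k) = √(2 × 127.89/2300) = 0.3335 m

x = 0.33 m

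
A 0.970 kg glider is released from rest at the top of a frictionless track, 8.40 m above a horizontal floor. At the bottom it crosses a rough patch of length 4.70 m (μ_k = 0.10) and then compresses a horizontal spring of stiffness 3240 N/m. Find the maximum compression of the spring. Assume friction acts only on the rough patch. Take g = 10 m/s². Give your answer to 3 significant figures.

Initial energy: E₁ = mgh = (0.970)(10)(8.40) = 81.480 J
Friction removes W_f = μ_k mg d = (0.10)(0.970)(10)(4.70) = 4.559 J
Energy reaching the spring: E = 81.480 − 4.559 = 76.921 J
At max compression ½kx² = E ⇒ x = √(2E/k) = √(2 × 76.921/3240) = 0.2179 m

x = 0.218 m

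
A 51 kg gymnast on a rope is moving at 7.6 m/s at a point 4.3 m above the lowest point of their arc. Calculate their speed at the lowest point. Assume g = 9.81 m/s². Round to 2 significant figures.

v = 12 m/s

Equating total energy at the two states: ½mv₀² + mgh = ½mv²
v² = v₀² + 2gh = (7.6)² + 2(9.81)(4.3) = 142.13
v = √142.13 = 11.92 m/s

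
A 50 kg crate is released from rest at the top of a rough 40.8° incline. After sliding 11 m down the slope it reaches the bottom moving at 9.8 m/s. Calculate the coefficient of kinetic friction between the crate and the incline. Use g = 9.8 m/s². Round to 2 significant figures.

μ_k = 0.27

Energy balance down the incline: mg L sinθ − ½mv² = μ_k (mg cosθ) L
mgL sinθ = 3521.9 J; ½mv² = 2401.0 J
W_f = 3521.9 − 2401.0 = 1121 J
μ_k = W_f/(mg cosθ · L) = 1121/(370.9 × 11) = 0.2747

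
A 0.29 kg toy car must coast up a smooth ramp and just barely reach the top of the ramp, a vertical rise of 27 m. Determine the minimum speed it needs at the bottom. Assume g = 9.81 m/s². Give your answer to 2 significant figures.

At the top it is momentarily at rest, so all KE converts to PE: ½mv² = mgh
v = √(2gh) = √(2 × 9.81 × 27) = 23.02 m/s

v = 23 m/s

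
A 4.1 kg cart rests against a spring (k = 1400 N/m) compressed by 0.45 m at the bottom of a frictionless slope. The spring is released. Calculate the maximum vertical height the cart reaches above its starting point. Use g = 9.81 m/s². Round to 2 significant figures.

At maximum height the cart is at rest, so ½kx² = mgh
h = kx²/(2mg) = (1400)(0.45)²/(2 × 4.1 × 9.81) = 3.524 m

h = 3.5 m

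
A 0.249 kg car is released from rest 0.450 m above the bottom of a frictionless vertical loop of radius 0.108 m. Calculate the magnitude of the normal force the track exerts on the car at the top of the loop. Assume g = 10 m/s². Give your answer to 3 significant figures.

Energy from release to top (height 2r): mgh = ½mv_top² + mg(2r)
v_top² = 2g(h − 2r) = 2(10)(0.450 − 0.2160) = 4.6800 m²/s²
At the top, both N and weight point toward the centre: N + mg = mv_top²/r
N = m(v_top²/r − g) = 0.249(4.6800/0.108 − 10) = 8.300 N

N = 8.30 N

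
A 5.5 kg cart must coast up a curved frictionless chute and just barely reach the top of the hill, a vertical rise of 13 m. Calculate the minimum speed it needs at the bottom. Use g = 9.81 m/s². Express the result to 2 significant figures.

v = 16 m/s

At the top it is momentarily at rest, so all KE converts to PE: ½mv² = mgh
v = √(2gh) = √(2 × 9.81 × 13) = 15.97 m/s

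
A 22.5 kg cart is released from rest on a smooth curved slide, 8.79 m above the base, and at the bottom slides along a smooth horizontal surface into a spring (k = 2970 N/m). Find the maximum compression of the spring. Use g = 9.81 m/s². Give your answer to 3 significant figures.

Energy conservation (no friction) from release to max compression: mgh = ½kx²
x = √(2mgh/k) = √(2 × 22.5 × 9.81 × 8.79 / 2970) = 1.143 m

x = 1.14 m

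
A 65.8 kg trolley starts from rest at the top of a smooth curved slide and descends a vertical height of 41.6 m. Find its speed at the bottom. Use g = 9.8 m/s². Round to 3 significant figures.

Mechanical energy is conserved (no friction): mgh = ½mv²
v = √(2gh) = √(2 × 9.8 × 41.6) = √815.36 = 28.55 m/s

v = 28.6 m/s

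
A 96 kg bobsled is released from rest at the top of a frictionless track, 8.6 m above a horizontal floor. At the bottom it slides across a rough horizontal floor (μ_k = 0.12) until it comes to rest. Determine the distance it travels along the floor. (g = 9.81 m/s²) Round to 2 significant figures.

Energy bookkeeping (friction removes W_f = μ_k N d):
At rest all PE has been dissipated by friction: mgh = μ_k m g d
d = h/μ_k = 8.6/0.12 = 71.67 m

d = 72 m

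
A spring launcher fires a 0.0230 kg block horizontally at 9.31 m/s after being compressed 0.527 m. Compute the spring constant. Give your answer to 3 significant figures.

½kx² = ½mv²
k = mv²/x² = (0.0230)(9.31)²/(0.527)² = 7.178 N/m

k = 7.18 N/m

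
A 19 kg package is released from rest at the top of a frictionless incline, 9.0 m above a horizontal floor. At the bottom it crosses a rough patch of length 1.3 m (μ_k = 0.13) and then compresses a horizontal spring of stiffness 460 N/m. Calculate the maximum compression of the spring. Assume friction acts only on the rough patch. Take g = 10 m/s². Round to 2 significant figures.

Initial energy: E₁ = mgh = (19)(10)(9.0) = 1710.0 J
Friction removes W_f = μ_k mg d = (0.13)(19)(10)(1.3) = 32.11 J
Energy reaching the spring: E = 1710.0 − 32.11 = 1677.9 J
At max compression ½kx² = E ⇒ x = √(2E/k) = √(2 × 1677.9/460) = 2.701 m

x = 2.7 m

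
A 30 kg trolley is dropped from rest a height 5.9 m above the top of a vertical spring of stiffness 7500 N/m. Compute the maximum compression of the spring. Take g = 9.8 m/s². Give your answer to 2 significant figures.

Measuring PE from the top of the relaxed spring, at max compression the trolley has dropped H + x with zero KE, so:
mg(H + x) = ½kx²
½(7500)x² − (30)(9.8)x − (30)(9.8)(5.9) = 0
3750x² − 294.0x − 1735 = 0
x = [294.0 + √(86436 + 2.6019e+07)]/(2 × 3750) = 0.7204 m

x = 0.72 m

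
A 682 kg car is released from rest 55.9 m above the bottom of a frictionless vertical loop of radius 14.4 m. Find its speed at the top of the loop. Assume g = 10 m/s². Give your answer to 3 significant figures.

v = 23.3 m/s

Energy conservation: mgh = ½mv_top² + mg(2r)
v_top² = 2g(h − 2r) = 2(10)(55.9 − 28.80) = 542.0
v_top = 23.28 m/s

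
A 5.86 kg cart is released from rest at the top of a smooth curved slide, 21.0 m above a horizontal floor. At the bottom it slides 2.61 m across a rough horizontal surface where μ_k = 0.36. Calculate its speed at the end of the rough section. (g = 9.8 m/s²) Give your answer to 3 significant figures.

v = 19.8 m/s

Applying the work–energy principle:
mgh = ½mv² + μ_k m g d
W_f = μ_k mg d = (0.36)(5.86)(9.8)(2.61) = 53.96 J
½mv² = mgh − W_f = 1206.0 − 53.96 = 1152.0 J
v = √(2 × 1152.0/5.86) = 19.83 m/s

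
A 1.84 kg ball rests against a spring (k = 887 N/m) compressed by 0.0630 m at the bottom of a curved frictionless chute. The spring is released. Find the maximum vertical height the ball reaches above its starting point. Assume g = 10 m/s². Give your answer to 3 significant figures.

h = 0.0957 m

At maximum height the ball is at rest, so ½kx² = mgh
h = kx²/(2mg) = (887)(0.0630)²/(2 × 1.84 × 10) = 0.09567 m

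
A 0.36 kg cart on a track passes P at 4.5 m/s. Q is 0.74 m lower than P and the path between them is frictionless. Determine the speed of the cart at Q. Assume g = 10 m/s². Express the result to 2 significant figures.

Mechanical energy is conserved (no friction): ½mv₀² + mgh = ½mv²
The mass cancels from both sides.
v² = v₀² + 2gh = (4.5)² + 2(10)(0.74) = 35.050
v = √35.050 = 5.920 m/s

v = 5.9 m/s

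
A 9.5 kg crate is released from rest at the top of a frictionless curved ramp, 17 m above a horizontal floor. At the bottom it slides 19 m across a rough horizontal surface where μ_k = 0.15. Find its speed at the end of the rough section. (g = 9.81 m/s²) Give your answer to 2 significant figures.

v = 17 m/s

Energy at the top = energy at the end + work done against friction:
mgh = ½mv² + μ_k m g d
W_f = μ_k mg d = (0.15)(9.5)(9.81)(19) = 265.6 J
½mv² = mgh − W_f = 1584.3 − 265.6 = 1318.7 J
v = √(2 × 1318.7/9.5) = 16.66 m/s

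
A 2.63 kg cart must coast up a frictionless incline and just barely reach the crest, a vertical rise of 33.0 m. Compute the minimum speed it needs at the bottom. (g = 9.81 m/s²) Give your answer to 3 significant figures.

At the top it is momentarily at rest, so all KE converts to PE: ½mv² = mgh
v = √(2gh) = √(2 × 9.81 × 33.0) = 25.45 m/s

v = 25.4 m/s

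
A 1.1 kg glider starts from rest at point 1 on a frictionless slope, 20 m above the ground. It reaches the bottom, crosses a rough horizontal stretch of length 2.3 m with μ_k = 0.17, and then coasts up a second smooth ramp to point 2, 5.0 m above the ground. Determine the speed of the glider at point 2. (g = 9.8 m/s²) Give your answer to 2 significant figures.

Energy at 1: mgh₁ = (1.1)(9.8)(20) = 215.60 J
Friction loss: W_f = μ_k mg d = 4.215 J
At 2: ½mv² + mgh₂ = mgh₁ − W_f
½mv² = 215.60 − 4.215 − 53.900 = 157.49 J
v = √(2 × 157.49/1.1) = 16.92 m/s

v = 17 m/s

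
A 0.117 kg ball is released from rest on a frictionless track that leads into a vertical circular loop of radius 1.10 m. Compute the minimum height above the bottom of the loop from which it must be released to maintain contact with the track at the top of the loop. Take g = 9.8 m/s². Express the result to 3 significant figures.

At the top, for minimum speed gravity alone supplies the centripetal force: mg = mv_top²/r ⇒ v_top² = gr = 10.78 m²/s²
Energy conservation from release height h to the top (height 2r): mgh = ½mv_top² + mg(2r)
h = v_top²/(2g) + 2r = r/2 + 2r = 5r/2 = 2.750 m

h = 2.75 m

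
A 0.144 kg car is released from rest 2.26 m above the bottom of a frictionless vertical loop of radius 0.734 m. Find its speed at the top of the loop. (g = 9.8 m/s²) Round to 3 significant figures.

v = 3.94 m/s

Energy conservation: mgh = ½mv_top² + mg(2r)
v_top² = 2g(h − 2r) = 2(9.8)(2.26 − 1.468) = 15.52
v_top = 3.940 m/s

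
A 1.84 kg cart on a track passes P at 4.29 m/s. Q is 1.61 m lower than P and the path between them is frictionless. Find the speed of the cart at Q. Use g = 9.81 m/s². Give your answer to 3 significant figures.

v = 7.07 m/s

By conservation of mechanical energy, ½mv₀² + mgh = ½mv²
v² = v₀² + 2gh = (4.29)² + 2(9.81)(1.61) = 49.992
v = √49.992 = 7.071 m/s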